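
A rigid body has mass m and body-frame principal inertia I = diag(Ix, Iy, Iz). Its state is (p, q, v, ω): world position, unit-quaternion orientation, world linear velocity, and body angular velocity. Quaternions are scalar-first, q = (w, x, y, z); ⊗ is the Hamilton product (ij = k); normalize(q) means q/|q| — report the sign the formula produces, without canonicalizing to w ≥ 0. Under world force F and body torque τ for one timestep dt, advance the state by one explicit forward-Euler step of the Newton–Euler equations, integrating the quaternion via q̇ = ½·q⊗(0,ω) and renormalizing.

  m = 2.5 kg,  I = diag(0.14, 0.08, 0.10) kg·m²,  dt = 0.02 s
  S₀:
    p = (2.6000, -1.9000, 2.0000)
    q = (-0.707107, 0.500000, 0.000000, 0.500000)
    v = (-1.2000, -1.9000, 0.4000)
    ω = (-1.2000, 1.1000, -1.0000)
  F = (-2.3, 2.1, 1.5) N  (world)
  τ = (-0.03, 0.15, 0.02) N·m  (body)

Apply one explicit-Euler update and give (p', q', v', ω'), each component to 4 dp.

precession coupling ω×(Iω) = (-0.0220, 0.0480, 0.0792)
α = I⁻¹(τ − ω×Iω) = (-0.0571, 1.2750, -0.5920)
new body rate ω' = (-1.2011, 1.1255, -1.0118)
q⊗(0,ω) = (1.1000000, 0.2985284, -0.8778177, 1.2571070)
q + ½dt·q⊗(0,ω), renormalized = (-0.6960, 0.5029, -0.0088, 0.5125)
a = (-0.9200, 0.8400, 0.6000)
p' = p + v·dt = (2.5760, -1.9380, 2.0080)
new velocity v' = (-1.2184, -1.8832, 0.4120)

p' = (2.5760, -1.9380, 2.0080)
q' = (-0.6960, 0.5029, -0.0088, 0.5125)
v' = (-1.2184, -1.8832, 0.4120)
ω' = (-1.2011, 1.1255, -1.0118)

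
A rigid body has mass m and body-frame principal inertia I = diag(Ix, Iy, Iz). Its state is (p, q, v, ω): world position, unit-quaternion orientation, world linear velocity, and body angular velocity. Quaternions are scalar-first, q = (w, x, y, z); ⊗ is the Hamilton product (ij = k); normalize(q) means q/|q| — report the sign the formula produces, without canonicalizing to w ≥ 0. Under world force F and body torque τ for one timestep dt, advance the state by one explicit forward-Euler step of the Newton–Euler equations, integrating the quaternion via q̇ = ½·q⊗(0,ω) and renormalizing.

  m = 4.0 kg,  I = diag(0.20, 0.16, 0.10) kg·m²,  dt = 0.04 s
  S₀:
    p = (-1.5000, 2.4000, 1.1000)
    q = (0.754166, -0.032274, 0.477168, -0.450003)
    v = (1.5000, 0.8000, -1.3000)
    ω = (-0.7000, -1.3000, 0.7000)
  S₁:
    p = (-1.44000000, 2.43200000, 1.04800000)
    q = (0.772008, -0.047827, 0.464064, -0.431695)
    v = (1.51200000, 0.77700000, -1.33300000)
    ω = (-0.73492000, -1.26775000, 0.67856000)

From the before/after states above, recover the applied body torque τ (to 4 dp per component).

Δω = ω₁−ω₀ = (-0.03492000, 0.03225000, -0.02144000)
gyro term ω₀×Iω₀ = (0.0546, -0.0490, -0.0364)
I·α + gyro = (-0.1200, 0.0800, -0.0900)

τ = (-0.1200, 0.0800, -0.0900)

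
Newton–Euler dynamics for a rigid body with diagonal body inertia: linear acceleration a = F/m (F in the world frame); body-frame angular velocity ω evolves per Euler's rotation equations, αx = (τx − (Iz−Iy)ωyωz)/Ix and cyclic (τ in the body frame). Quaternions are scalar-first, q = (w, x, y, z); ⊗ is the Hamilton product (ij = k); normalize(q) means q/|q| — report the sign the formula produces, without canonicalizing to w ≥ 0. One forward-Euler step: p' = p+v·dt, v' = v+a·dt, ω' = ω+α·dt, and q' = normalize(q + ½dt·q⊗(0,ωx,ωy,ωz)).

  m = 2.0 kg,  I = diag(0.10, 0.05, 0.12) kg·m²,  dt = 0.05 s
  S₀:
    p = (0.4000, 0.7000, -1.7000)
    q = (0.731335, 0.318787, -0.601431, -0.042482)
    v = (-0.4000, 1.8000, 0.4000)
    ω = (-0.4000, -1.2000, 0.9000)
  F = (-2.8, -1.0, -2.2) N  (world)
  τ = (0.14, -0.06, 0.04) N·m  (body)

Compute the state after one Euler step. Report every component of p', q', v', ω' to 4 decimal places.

(τ − ω×Iω)/I = (2.1560, -1.3440, 0.5333)
ω + α·dt = (-0.2922, -1.2672, 0.9267)
Hamilton product q⊗(0,ω) = (-0.5559686, -0.8848003, -1.1475175, 0.0350847)
updated quaternion q' = (0.7169, 0.2964, -0.6296, -0.0416)
a = (-1.4000, -0.5000, -1.1000)
new position p' = (0.3800, 0.7900, -1.6800)
new velocity v' = (-0.4700, 1.7750, 0.3450)

p' = (0.3800, 0.7900, -1.6800)
q' = (0.7169, 0.2964, -0.6296, -0.0416)
v' = (-0.4700, 1.7750, 0.3450)
ω' = (-0.2922, -1.2672, 0.9267)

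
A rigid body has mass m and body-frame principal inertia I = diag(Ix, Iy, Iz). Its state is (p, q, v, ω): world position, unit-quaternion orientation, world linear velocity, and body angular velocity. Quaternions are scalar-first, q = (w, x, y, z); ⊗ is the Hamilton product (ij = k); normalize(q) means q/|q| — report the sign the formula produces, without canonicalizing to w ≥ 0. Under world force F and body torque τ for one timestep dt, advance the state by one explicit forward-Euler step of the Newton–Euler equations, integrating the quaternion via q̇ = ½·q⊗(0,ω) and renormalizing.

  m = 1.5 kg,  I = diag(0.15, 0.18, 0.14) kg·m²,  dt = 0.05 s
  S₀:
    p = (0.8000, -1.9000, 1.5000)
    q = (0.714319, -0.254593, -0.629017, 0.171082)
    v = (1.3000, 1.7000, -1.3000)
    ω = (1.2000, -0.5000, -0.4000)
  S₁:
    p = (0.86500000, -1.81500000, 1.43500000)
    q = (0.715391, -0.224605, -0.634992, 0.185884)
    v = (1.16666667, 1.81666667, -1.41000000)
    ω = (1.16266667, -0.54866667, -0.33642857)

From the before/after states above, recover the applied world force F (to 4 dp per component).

F = (-4.0000, 3.5000, -3.3000)

v₁ − v₀ = (-0.13333333, 0.11666667, -0.11000000)
applied force F = (-4.0000, 3.5000, -3.3000)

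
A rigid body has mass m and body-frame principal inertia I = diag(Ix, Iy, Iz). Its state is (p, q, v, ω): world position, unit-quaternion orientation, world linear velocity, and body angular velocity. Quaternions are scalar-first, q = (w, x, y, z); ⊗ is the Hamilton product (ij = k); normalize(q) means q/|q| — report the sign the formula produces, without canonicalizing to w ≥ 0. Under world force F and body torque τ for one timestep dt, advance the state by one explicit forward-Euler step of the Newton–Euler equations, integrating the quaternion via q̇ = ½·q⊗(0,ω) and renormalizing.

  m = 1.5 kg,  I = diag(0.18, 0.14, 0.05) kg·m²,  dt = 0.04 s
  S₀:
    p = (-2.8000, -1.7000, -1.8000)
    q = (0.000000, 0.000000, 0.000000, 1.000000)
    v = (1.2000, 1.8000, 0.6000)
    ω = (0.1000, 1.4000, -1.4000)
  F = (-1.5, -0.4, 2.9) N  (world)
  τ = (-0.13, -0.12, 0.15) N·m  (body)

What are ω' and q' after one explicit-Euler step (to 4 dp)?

ω' = (0.0319, 1.3709, -1.2755)
q' = (0.0280, -0.0280, 0.0020, 0.9992)

angular accel α = (-1.7022, -0.7271, 3.1120)
new body rate ω' = (0.0319, 1.3709, -1.2755)
2q̇ = q⊗(0,ω) = (1.4000000, -1.4000000, 0.1000000, 0.0000000)
q + ½dt·q⊗(0,ω), renormalized = (0.0280, -0.0280, 0.0020, 0.9992)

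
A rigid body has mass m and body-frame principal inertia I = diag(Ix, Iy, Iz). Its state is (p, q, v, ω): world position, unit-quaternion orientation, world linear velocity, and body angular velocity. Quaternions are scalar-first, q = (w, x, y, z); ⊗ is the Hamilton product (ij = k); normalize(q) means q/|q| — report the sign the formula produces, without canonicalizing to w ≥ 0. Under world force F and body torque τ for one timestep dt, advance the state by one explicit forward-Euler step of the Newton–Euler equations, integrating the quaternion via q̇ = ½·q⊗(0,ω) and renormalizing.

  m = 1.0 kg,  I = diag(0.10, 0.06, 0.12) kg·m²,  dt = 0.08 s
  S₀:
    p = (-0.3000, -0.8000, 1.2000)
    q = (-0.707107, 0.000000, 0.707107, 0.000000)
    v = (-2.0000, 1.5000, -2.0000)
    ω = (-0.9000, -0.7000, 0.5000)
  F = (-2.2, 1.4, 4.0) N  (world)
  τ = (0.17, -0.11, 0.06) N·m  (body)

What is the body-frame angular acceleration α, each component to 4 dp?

ω×(Iω) gyroscopic = (-0.0210, 0.0090, -0.0252)
angular accel α = (1.9100, -1.9833, 0.7100)

α = (1.9100, -1.9833, 0.7100)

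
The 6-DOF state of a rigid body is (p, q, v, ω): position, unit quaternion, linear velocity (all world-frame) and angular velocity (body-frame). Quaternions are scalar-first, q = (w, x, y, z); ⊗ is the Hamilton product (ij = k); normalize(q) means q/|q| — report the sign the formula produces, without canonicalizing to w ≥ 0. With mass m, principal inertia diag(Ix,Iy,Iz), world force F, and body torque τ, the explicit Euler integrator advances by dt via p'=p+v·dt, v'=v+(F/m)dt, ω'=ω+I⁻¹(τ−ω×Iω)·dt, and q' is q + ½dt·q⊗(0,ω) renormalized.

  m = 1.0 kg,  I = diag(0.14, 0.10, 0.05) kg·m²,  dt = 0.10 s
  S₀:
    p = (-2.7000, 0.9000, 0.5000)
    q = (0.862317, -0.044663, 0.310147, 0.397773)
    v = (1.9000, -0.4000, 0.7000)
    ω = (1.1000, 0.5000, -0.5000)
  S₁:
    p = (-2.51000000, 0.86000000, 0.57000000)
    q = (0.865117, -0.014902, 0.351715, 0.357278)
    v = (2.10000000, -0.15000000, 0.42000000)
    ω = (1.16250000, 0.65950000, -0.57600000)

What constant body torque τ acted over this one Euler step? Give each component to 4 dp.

τ = (0.1000, 0.1100, -0.0600)

Δω = ω₁−ω₀ = (0.06250000, 0.15950000, -0.07600000)
precession coupling = (0.0125, -0.0495, -0.0220)
I·α + gyro = (0.1000, 0.1100, -0.0600)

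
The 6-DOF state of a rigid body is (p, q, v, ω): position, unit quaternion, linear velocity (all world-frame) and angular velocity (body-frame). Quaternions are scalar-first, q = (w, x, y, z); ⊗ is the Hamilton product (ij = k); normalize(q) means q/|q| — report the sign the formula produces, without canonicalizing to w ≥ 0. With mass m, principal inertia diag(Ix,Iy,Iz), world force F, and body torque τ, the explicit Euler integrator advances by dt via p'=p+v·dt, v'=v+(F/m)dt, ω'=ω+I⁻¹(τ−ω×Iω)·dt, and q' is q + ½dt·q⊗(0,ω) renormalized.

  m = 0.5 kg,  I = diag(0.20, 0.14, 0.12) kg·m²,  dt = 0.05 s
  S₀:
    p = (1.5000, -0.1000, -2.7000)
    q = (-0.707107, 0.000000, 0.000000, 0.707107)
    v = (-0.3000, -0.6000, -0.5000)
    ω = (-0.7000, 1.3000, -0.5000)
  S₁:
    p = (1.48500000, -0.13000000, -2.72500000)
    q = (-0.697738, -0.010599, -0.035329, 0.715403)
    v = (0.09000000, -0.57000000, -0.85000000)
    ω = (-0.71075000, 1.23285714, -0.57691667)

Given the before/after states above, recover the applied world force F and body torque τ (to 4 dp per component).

velocity change Δv = (0.39000000, 0.03000000, -0.35000000)
applied force F = (3.9000, 0.3000, -3.5000)
Δω = ω₁−ω₀ = (-0.01075000, -0.06714286, -0.07691667)
ω₀×(Iω₀) = (0.0130, 0.0280, 0.0546)
applied torque τ = (-0.0300, -0.1600, -0.1300)

F = (3.9000, 0.3000, -3.5000)
τ = (-0.0300, -0.1600, -0.1300)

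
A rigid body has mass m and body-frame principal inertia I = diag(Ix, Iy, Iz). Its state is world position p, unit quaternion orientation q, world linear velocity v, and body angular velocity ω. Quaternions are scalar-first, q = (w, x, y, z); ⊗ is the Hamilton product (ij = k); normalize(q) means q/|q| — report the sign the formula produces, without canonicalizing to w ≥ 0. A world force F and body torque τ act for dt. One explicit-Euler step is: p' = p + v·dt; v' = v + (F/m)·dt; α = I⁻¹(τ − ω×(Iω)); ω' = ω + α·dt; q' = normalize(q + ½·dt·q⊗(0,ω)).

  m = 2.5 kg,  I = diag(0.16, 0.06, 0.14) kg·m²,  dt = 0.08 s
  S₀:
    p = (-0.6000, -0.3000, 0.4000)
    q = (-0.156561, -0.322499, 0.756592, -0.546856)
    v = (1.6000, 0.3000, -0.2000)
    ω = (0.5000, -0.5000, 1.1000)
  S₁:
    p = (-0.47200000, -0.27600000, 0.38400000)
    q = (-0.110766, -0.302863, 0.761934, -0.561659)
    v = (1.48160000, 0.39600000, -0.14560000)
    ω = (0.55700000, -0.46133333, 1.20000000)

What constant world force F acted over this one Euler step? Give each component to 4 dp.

F = (-3.7000, 3.0000, 1.7000)

v₁ − v₀ = (-0.11840000, 0.09600000, 0.05440000)
m·(v₁−v₀)/dt = (-3.7000, 3.0000, 1.7000)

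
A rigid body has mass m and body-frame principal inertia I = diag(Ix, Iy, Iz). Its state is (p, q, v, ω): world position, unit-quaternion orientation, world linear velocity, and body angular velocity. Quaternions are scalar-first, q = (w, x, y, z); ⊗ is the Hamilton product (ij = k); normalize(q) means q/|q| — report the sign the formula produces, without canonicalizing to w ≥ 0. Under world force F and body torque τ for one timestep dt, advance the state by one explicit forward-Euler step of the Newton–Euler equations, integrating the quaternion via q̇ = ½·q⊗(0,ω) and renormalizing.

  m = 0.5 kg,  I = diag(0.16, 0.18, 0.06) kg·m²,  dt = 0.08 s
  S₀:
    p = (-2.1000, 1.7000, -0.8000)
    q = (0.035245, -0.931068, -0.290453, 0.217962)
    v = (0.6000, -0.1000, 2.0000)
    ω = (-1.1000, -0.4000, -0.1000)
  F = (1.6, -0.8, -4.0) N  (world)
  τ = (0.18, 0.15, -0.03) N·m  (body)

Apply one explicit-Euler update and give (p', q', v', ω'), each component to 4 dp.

p' = (-2.0520, 1.6920, -0.6400)
q' = (-0.0095, -0.9269, -0.3040, 0.2197)
v' = (0.8560, -0.2280, 1.3600)
ω' = (-1.0076, -0.3382, -0.1517)

α = I⁻¹(τ − ω×Iω) = (1.1550, 0.7722, -0.6467)
new body rate ω' = (-1.0076, -0.3382, -0.1517)
2q̇ = q⊗(0,ω) = (-1.1185598, 0.0774606, -0.3469630, 0.0494044)
q' = normalize(q + ½dt·q⊗(0,ω)) = (-0.0095, -0.9269, -0.3040, 0.2197)
new position p' = (-2.0520, 1.6920, -0.6400)
v + (F/m)dt = (0.8560, -0.2280, 1.3600)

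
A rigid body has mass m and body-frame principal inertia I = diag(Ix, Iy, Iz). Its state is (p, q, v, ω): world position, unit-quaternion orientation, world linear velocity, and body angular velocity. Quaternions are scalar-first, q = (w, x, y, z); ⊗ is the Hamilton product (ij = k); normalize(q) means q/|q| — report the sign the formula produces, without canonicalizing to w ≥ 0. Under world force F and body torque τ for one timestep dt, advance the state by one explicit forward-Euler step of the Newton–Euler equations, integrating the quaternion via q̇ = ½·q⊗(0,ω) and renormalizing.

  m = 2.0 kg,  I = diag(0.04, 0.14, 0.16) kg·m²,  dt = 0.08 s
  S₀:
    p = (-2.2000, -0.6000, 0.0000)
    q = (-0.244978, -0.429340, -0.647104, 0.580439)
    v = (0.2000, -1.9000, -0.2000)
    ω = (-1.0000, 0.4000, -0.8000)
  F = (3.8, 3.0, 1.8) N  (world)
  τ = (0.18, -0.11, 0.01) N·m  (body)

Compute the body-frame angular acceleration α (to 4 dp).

α = (4.6600, -0.1000, 0.3125)

gyro term ω×Iω = (-0.0064, -0.0960, -0.0400)
(τ − ω×Iω)/I = (4.6600, -0.1000, 0.3125)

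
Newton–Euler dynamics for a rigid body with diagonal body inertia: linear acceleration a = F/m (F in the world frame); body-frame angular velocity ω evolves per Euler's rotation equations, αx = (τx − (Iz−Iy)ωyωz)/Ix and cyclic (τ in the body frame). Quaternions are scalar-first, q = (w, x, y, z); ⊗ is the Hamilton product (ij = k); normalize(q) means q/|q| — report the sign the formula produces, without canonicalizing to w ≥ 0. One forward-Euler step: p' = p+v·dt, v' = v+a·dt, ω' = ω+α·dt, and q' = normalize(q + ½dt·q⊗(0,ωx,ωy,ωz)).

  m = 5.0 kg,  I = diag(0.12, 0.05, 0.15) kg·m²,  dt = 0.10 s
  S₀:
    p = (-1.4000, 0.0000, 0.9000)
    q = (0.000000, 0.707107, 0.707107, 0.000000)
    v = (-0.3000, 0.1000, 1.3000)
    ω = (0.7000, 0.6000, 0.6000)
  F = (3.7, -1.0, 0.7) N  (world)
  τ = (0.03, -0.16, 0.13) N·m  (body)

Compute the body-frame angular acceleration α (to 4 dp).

α = (-0.0500, -2.9480, 1.0627)

precession coupling ω×(Iω) = (0.0360, -0.0126, -0.0294)
angular accel α = (-0.0500, -2.9480, 1.0627)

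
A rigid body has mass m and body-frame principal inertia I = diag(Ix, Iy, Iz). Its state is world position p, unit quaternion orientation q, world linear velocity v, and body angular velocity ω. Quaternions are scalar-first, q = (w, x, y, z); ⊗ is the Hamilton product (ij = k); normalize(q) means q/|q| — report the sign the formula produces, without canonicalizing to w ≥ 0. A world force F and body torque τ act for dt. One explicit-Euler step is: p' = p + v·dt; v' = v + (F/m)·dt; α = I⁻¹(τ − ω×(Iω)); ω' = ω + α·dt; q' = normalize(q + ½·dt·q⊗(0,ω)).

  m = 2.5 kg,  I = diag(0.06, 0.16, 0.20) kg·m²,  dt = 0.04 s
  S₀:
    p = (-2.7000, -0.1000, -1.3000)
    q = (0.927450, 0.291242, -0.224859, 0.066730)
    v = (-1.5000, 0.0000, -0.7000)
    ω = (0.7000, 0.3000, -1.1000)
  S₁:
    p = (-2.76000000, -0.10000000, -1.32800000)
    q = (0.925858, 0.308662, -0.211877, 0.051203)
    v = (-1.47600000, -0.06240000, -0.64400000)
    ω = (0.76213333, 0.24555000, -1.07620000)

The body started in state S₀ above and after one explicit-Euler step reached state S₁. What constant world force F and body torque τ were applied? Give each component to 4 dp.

F = (1.5000, -3.9000, 3.5000)
τ = (0.0800, -0.1100, 0.1400)

rate change Δω = (0.06213333, -0.05445000, 0.02380000)
applied torque τ = (0.0800, -0.1100, 0.1400)
Δv = v₁−v₀ = (0.02400000, -0.06240000, 0.05600000)
F = m·Δv/dt = (1.5000, -3.9000, 3.5000)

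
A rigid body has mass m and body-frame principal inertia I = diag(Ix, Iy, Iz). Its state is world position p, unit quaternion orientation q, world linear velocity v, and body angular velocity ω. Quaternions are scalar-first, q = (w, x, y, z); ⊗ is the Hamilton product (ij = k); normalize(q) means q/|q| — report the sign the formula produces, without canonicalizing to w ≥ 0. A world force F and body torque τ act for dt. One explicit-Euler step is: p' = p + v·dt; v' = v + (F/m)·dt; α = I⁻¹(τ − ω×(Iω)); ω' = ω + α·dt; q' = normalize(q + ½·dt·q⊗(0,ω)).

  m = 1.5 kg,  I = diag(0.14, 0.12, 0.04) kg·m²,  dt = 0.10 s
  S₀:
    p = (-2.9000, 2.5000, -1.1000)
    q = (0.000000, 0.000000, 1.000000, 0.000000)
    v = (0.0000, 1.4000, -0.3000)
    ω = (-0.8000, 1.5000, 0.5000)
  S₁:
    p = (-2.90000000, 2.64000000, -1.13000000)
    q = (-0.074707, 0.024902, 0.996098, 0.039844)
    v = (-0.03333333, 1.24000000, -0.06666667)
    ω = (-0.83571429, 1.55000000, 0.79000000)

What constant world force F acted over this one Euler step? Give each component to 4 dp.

v₁ − v₀ = (-0.03333333, -0.16000000, 0.23333333)
applied force F = (-0.5000, -2.4000, 3.5000)

F = (-0.5000, -2.4000, 3.5000)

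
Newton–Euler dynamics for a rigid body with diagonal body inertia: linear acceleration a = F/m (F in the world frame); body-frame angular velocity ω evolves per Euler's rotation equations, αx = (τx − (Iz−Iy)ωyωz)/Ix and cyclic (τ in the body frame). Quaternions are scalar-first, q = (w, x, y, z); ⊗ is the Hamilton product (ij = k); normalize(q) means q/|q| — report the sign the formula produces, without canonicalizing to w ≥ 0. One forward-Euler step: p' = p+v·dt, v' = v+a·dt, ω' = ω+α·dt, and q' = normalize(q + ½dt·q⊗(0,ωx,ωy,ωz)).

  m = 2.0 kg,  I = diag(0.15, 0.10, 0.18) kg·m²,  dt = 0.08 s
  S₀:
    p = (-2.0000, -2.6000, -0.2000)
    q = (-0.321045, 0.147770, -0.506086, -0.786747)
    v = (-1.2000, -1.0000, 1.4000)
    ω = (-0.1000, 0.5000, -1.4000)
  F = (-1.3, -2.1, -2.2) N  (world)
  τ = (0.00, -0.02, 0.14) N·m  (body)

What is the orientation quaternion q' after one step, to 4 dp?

q' = (-0.3538, 0.1928, -0.5002, -0.7665)

q⊗(0,ω) = (-0.8336258, 1.1339984, 0.1250302, 0.4727394)
q' = normalize(q + ½dt·q⊗(0,ω)) = (-0.3538, 0.1928, -0.5002, -0.7665)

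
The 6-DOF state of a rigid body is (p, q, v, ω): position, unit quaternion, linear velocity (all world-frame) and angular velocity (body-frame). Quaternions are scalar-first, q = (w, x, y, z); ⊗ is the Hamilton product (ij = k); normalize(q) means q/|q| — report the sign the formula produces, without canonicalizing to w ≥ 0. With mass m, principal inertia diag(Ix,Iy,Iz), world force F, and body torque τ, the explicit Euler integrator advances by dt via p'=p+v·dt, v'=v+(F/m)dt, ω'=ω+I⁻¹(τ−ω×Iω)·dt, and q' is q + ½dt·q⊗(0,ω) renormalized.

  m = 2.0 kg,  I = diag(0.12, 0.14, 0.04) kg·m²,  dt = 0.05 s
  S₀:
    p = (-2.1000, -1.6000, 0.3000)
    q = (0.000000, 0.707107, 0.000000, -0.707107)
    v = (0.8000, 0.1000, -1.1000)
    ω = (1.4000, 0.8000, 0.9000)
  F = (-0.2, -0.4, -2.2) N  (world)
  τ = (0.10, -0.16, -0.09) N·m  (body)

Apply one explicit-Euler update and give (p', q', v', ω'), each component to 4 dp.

precession coupling ω×(Iω) = (-0.0720, 0.1008, 0.0224)
α = I⁻¹(τ − ω×Iω) = (1.4333, -1.8629, -2.8100)
ω + α·dt = (1.4717, 0.7069, 0.7595)
q⊗(0,ω) = (-0.3535535, 0.5656856, -1.6263461, 0.5656856)
q + ½dt·q⊗(0,ω), renormalized = (-0.0088, 0.7205, -0.0406, -0.6922)
linear accel F/m = (-0.1000, -0.2000, -1.1000)
p + v·dt = (-2.0600, -1.5950, 0.2450)
new velocity v' = (0.7950, 0.0900, -1.1550)

p' = (-2.0600, -1.5950, 0.2450)
q' = (-0.0088, 0.7205, -0.0406, -0.6922)
v' = (0.7950, 0.0900, -1.1550)
ω' = (1.4717, 0.7069, 0.7595)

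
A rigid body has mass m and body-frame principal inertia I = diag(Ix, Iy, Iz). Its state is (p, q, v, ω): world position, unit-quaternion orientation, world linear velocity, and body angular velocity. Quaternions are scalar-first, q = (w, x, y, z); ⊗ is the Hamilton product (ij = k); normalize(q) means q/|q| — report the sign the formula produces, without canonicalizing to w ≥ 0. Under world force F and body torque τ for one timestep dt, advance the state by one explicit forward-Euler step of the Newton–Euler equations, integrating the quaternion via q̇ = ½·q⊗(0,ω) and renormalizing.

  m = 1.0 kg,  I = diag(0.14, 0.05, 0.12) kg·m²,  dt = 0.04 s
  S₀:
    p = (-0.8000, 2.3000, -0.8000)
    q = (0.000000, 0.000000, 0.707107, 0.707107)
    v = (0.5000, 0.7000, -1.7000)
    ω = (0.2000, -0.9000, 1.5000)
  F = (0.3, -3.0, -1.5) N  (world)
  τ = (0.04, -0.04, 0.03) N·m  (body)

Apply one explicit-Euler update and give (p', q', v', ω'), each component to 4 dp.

p' = (-0.7800, 2.3280, -0.8680)
q' = (-0.0085, 0.0339, 0.7095, 0.7038)
v' = (0.5120, 0.5800, -1.7600)
ω' = (0.2384, -0.9368, 1.5046)

angular accel α = (0.9607, -0.9200, 0.1150)
new body rate ω' = (0.2384, -0.9368, 1.5046)
2q̇ = q⊗(0,ω) = (-0.4242642, 1.6970568, 0.1414214, -0.1414214)
updated quaternion q' = (-0.0085, 0.0339, 0.7095, 0.7038)
a = F/m = (0.3000, -3.0000, -1.5000)
p' = p + v·dt = (-0.7800, 2.3280, -0.8680)
v' = v + a·dt = (0.5120, 0.5800, -1.7600)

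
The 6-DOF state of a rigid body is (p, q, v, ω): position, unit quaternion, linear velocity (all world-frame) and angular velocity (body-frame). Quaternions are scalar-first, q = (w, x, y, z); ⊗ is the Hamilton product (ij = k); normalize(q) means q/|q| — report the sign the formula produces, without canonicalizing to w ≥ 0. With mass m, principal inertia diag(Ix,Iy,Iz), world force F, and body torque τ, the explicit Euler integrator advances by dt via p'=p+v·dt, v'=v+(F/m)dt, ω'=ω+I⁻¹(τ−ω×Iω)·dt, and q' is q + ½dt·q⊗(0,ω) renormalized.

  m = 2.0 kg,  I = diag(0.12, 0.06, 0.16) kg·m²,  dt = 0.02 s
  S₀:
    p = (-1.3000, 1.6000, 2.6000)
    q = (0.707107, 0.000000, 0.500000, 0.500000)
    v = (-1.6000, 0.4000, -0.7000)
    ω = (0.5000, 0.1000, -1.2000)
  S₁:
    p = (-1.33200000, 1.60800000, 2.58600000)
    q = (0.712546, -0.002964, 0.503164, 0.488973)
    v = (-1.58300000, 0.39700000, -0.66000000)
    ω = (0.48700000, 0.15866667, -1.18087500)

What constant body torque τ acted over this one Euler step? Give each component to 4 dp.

Δω = ω₁−ω₀ = (-0.01300000, 0.05866667, 0.01912500)
applied torque τ = (-0.0900, 0.2000, 0.1500)

τ = (-0.0900, 0.2000, 0.1500)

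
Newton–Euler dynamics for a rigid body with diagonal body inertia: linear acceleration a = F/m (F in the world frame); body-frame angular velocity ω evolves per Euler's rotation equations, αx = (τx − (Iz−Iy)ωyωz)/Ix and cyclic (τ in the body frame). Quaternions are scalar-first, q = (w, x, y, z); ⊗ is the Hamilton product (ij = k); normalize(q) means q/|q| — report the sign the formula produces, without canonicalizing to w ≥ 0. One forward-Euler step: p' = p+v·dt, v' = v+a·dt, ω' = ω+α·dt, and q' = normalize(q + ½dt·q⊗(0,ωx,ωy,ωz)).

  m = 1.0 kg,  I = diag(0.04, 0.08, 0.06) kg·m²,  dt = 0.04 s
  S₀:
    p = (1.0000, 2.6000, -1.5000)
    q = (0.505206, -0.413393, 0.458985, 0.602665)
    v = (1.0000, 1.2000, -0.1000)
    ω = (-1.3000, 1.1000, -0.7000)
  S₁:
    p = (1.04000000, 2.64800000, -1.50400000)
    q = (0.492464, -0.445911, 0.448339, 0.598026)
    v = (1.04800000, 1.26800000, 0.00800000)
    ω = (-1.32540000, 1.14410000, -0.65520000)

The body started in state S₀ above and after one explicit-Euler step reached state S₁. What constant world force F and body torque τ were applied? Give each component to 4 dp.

Δv = v₁−v₀ = (0.04800000, 0.06800000, 0.10800000)
m·(v₁−v₀)/dt = (1.2000, 1.7000, 2.7000)
ω₁ − ω₀ = (-0.02540000, 0.04410000, 0.04480000)
precession coupling = (0.0154, -0.0182, -0.0572)
τ = I·(Δω/dt) + ω₀×(Iω₀) = (-0.0100, 0.0700, 0.0100)

F = (1.2000, 1.7000, 2.7000)
τ = (-0.0100, 0.0700, 0.0100)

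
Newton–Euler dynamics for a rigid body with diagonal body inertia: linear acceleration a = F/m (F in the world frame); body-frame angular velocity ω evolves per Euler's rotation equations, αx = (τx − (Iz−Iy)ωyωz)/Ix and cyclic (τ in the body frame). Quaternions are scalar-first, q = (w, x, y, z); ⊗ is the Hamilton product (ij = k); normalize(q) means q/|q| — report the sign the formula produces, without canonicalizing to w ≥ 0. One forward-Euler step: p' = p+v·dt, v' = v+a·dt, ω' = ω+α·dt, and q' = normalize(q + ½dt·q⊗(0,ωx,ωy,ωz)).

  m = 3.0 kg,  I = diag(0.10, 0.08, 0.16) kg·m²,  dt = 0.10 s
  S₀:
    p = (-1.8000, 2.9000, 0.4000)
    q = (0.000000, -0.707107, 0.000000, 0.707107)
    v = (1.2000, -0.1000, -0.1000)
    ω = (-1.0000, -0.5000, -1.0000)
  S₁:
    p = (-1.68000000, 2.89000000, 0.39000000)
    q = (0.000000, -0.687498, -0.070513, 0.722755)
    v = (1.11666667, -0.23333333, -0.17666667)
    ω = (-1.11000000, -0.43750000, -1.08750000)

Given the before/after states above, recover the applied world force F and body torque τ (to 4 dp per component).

rate change Δω = (-0.11000000, 0.06250000, -0.08750000)
I·α + gyro = (-0.0700, -0.0100, -0.1500)
Δv = v₁−v₀ = (-0.08333333, -0.13333333, -0.07666667)
applied force F = (-2.5000, -4.0000, -2.3000)

F = (-2.5000, -4.0000, -2.3000)
τ = (-0.0700, -0.0100, -0.1500)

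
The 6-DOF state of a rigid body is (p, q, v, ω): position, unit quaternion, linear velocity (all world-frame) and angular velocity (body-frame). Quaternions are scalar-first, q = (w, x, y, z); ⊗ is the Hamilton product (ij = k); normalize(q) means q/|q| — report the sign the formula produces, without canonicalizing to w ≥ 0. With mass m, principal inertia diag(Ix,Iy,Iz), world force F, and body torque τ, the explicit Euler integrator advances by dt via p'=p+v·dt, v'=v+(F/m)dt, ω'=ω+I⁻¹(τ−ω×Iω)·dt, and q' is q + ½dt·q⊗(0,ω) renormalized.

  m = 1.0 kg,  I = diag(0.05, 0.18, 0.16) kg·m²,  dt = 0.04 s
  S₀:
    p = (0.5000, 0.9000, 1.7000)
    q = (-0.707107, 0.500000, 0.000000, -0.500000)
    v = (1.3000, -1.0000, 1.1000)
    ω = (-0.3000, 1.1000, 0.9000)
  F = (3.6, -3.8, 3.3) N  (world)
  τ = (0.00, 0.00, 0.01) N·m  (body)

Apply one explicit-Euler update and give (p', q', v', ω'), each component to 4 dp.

a = F/m = (3.6000, -3.8000, 3.3000)
p' = p + v·dt = (0.5520, 0.8600, 1.7440)
v' = v + a·dt = (1.4440, -1.1520, 1.2320)
(τ − ω×Iω)/I = (0.3960, -0.1650, 0.3306)
ω + α·dt = (-0.2842, 1.0934, 0.9132)
q⊗(0,ω) = (0.6000000, 0.7621321, -1.0778177, -0.0863963)
q + ½dt·q⊗(0,ω), renormalized = (-0.6948, 0.5150, -0.0215, -0.5015)

p' = (0.5520, 0.8600, 1.7440)
q' = (-0.6948, 0.5150, -0.0215, -0.5015)
v' = (1.4440, -1.1520, 1.2320)
ω' = (-0.2842, 1.0934, 0.9132)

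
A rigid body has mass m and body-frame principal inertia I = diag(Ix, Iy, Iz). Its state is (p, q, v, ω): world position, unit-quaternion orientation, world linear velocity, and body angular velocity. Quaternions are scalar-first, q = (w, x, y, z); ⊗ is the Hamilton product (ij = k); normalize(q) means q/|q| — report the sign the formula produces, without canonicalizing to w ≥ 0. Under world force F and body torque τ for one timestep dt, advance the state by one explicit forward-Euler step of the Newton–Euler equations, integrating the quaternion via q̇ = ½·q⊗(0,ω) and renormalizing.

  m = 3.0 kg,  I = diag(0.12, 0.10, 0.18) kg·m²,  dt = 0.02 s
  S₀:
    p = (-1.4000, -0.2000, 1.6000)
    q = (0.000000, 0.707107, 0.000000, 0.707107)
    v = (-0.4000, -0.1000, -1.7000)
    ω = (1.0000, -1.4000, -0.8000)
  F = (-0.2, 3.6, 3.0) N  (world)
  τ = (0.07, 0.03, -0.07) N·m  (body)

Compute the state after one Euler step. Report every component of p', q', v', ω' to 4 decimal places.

linear accel F/m = (-0.0667, 1.2000, 1.0000)
p + v·dt = (-1.4080, -0.2020, 1.5660)
v + (F/m)dt = (-0.4013, -0.0760, -1.6800)
gyro term ω×Iω = (0.0896, 0.0480, 0.0280)
angular accel α = (-0.1633, -0.1800, -0.5444)
ω + α·dt = (0.9967, -1.4036, -0.8109)
2q̇ = q⊗(0,ω) = (-0.1414214, 0.9899498, 1.2727926, -0.9899498)
updated quaternion q' = (-0.0014, 0.7169, 0.0127, 0.6971)

p' = (-1.4080, -0.2020, 1.5660)
q' = (-0.0014, 0.7169, 0.0127, 0.6971)
v' = (-0.4013, -0.0760, -1.6800)
ω' = (0.9967, -1.4036, -0.8109)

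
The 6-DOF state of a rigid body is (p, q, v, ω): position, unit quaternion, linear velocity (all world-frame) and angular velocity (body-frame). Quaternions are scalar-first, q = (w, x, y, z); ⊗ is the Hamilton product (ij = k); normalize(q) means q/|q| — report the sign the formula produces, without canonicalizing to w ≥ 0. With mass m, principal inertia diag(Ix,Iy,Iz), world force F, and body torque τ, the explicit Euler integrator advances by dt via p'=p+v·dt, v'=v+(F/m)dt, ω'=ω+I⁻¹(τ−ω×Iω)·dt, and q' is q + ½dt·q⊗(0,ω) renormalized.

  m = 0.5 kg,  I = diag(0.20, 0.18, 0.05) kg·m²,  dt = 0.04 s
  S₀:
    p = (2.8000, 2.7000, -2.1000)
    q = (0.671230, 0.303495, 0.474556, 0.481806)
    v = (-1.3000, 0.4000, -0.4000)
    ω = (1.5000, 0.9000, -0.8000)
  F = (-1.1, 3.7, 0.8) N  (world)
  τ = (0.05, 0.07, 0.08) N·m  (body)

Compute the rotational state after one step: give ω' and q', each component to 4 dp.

ω' = (1.4913, 0.9556, -0.7144)
q' = (0.6608, 0.3071, 0.5056, 0.4620)

α = I⁻¹(τ − ω×Iω) = (-0.2180, 1.3889, 2.1400)
ω' = ω + α·dt = (1.4913, 0.9556, -0.7144)
Hamilton product q⊗(0,ω) = (-0.4968981, 0.1935748, 1.5696120, -0.9756725)
q' = normalize(q + ½dt·q⊗(0,ω)) = (0.6608, 0.3071, 0.5056, 0.4620)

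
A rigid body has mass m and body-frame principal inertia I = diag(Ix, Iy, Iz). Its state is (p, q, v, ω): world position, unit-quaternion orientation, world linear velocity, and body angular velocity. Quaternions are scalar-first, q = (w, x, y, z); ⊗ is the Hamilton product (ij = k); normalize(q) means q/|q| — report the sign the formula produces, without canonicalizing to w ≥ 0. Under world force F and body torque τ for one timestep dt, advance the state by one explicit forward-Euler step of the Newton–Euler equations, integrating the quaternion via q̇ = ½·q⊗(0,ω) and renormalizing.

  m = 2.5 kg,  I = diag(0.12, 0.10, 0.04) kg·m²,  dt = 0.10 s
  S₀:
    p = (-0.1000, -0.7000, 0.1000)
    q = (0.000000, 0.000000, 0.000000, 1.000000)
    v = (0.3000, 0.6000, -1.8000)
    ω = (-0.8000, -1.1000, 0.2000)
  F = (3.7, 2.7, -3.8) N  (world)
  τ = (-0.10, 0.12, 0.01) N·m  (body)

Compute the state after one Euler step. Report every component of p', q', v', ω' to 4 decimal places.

p' = (-0.0700, -0.6400, -0.0800)
q' = (-0.0100, 0.0549, -0.0399, 0.9976)
v' = (0.4480, 0.7080, -1.9520)
ω' = (-0.8943, -0.9672, 0.2690)

a = F/m = (1.4800, 1.0800, -1.5200)
p + v·dt = (-0.0700, -0.6400, -0.0800)
v + (F/m)dt = (0.4480, 0.7080, -1.9520)
α = I⁻¹(τ − ω×Iω) = (-0.9433, 1.3280, 0.6900)
ω + α·dt = (-0.8943, -0.9672, 0.2690)
q⊗(0,ω) = (-0.2000000, 1.1000000, -0.8000000, 0.0000000)
updated quaternion q' = (-0.0100, 0.0549, -0.0399, 0.9976)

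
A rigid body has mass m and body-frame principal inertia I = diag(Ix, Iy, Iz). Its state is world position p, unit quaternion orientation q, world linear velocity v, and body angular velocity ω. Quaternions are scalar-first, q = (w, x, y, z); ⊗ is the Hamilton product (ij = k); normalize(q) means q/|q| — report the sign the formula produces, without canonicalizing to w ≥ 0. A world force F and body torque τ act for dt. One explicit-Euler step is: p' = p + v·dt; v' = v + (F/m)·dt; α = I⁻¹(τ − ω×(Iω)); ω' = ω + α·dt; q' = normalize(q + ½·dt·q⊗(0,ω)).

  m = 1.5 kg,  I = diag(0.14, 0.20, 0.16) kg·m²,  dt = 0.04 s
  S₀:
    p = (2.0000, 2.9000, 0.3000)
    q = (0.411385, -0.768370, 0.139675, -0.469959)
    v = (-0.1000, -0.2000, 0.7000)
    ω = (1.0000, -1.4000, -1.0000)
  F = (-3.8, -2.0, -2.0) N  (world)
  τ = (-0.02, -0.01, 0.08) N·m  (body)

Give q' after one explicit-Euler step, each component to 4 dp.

q' = (0.4209, -0.7755, 0.1033, -0.4591)

q⊗(0,ω) = (0.4939560, -0.3862326, -1.8142680, 0.5246580)
q' = normalize(q + ½dt·q⊗(0,ω)) = (0.4209, -0.7755, 0.1033, -0.4591)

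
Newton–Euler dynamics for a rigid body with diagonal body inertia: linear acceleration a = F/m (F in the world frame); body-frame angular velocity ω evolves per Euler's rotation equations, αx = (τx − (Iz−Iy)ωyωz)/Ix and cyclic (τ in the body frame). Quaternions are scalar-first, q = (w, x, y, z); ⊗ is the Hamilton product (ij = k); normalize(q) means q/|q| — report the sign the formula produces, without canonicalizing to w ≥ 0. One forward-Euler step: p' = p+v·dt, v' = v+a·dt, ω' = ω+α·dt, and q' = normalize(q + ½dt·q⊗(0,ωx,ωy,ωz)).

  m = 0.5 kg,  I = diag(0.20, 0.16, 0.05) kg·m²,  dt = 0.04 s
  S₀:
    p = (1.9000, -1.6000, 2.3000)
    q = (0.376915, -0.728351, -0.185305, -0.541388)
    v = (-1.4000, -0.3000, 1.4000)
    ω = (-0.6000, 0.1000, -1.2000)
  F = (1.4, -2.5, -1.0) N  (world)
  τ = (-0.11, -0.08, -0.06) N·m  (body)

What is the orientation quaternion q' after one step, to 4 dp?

2q̇ = q⊗(0,ω) = (-1.0681457, 0.0503558, -0.5114969, -0.6363161)
updated quaternion q' = (0.3554, -0.7271, -0.1955, -0.5539)

q' = (0.3554, -0.7271, -0.1955, -0.5539)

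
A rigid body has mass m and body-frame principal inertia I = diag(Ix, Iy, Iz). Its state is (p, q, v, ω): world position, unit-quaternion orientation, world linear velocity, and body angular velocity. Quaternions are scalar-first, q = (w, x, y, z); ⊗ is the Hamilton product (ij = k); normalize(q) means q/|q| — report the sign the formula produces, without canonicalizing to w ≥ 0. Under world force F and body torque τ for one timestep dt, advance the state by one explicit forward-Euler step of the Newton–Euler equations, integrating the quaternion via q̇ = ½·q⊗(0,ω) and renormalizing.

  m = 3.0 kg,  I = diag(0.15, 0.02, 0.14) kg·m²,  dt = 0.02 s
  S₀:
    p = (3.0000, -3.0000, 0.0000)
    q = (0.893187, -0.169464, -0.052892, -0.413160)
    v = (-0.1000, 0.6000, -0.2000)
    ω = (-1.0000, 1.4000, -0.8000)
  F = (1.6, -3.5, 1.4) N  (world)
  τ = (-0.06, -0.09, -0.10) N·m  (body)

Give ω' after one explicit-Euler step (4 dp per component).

ω' = (-0.9901, 1.3020, -0.8403)

(τ − ω×Iω)/I = (0.4960, -4.9000, -2.0143)
ω' = ω + α·dt = (-0.9901, 1.3020, -0.8403)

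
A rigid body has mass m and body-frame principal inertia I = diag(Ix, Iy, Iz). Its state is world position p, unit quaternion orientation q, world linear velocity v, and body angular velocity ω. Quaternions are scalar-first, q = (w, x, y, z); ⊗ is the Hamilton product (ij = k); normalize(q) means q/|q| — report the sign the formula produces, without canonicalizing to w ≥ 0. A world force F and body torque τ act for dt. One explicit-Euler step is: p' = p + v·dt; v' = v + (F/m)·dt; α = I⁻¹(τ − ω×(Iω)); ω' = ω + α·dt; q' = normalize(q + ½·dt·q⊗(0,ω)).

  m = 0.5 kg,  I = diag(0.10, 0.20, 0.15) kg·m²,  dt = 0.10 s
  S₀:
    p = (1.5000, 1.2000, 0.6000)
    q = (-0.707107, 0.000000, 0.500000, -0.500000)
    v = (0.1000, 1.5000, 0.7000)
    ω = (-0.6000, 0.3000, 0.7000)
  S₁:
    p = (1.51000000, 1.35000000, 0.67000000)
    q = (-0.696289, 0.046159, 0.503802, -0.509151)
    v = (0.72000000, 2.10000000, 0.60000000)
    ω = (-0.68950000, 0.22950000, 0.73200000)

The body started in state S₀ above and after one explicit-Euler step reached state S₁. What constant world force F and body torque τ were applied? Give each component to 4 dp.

F = (3.1000, 3.0000, -0.5000)
τ = (-0.1000, -0.1200, 0.0300)

Δv = v₁−v₀ = (0.62000000, 0.60000000, -0.10000000)
applied force F = (3.1000, 3.0000, -0.5000)
rate change Δω = (-0.08950000, -0.07050000, 0.03200000)
applied torque τ = (-0.1000, -0.1200, 0.0300)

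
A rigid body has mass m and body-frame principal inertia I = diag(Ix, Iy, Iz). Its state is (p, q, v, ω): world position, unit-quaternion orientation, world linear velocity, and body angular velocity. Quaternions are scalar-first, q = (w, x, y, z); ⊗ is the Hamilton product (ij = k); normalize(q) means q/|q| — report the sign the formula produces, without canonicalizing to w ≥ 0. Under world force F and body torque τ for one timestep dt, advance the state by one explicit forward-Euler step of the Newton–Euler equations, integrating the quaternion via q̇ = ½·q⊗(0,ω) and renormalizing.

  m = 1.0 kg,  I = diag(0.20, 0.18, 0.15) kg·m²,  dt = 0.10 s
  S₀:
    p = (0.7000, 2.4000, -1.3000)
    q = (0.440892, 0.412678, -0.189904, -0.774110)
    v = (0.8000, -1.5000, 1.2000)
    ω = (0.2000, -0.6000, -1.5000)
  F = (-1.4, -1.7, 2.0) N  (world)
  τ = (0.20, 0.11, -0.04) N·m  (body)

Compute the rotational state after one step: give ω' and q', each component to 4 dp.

ω×(Iω) gyroscopic = (-0.0270, -0.0150, 0.0024)
α = I⁻¹(τ − ω×Iω) = (1.1350, 0.6944, -0.2827)
new body rate ω' = (0.3135, -0.5306, -1.5283)
2q̇ = q⊗(0,ω) = (-1.3576430, -0.0914316, 0.1996598, -0.8709640)
q + ½dt·q⊗(0,ω), renormalized = (0.3718, 0.4068, -0.1793, -0.8150)

ω' = (0.3135, -0.5306, -1.5283)
q' = (0.3718, 0.4068, -0.1793, -0.8150)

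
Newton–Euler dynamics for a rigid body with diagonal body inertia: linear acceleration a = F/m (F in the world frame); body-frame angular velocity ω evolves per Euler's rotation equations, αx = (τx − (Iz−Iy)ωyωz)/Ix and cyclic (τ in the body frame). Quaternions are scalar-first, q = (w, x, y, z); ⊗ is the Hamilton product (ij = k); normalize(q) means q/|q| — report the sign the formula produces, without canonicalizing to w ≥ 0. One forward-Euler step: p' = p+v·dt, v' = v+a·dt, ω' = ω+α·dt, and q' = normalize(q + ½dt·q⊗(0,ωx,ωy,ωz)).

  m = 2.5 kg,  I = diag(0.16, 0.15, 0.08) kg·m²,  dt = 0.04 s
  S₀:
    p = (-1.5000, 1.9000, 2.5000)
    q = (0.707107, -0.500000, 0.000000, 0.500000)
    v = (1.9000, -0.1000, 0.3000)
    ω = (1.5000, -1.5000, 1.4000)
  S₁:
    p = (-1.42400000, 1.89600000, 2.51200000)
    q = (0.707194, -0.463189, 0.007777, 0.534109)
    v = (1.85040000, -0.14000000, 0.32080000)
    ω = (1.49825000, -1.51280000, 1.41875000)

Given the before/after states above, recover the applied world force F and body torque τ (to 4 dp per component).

velocity change Δv = (-0.04960000, -0.04000000, 0.02080000)
F = m·Δv/dt = (-3.1000, -2.5000, 1.3000)
ω₁ − ω₀ = (-0.00175000, -0.01280000, 0.01875000)
I·α + gyro = (0.1400, 0.1200, 0.0600)

F = (-3.1000, -2.5000, 1.3000)
τ = (0.1400, 0.1200, 0.0600)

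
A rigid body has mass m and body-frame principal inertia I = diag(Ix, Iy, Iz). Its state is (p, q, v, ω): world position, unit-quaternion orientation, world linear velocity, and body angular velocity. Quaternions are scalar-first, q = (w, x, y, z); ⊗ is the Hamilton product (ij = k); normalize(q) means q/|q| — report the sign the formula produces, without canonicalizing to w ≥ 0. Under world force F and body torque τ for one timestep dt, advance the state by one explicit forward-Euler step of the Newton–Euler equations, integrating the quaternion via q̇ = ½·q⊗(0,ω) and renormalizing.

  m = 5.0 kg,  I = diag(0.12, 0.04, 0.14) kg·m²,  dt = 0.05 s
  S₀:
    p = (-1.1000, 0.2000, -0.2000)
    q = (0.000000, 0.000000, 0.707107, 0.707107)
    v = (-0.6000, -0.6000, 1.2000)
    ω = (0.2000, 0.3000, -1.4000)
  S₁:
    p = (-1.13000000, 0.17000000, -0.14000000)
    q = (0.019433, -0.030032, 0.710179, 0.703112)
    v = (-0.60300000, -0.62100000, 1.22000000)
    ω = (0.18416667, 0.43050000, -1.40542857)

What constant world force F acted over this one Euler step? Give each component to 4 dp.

F = (-0.3000, -2.1000, 2.0000)

v₁ − v₀ = (-0.00300000, -0.02100000, 0.02000000)
applied force F = (-0.3000, -2.1000, 2.0000)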